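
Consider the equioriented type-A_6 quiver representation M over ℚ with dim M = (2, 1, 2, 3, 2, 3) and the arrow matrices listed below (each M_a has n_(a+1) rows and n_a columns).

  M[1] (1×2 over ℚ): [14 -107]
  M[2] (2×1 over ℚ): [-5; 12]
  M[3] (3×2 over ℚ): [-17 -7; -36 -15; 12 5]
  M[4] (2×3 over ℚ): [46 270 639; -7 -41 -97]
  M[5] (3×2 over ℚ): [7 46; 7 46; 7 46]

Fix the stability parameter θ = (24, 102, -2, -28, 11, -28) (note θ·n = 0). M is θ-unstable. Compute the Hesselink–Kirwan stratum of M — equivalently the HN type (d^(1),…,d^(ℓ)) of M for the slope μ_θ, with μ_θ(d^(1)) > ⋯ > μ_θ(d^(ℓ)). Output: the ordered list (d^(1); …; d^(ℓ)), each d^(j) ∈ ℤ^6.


Barcode: M ≅ I[1,1], I[1,5], I[3,6], I[4,4], I[6,6]^2. HN layers by μ_θ (5 steps, strictly decreasing):
  μ^(1)=24; μ^(2)=107/5; μ^(3)=-17/2; μ^(4)=-15; μ^(5)=-28

((1, 0, 0, 0, 0, 0); (1, 1, 1, 1, 1, 0); (0, 0, 0, 0, 1, 1); (0, 0, 1, 1, 0, 0); (0, 0, 0, 1, 0, 2))


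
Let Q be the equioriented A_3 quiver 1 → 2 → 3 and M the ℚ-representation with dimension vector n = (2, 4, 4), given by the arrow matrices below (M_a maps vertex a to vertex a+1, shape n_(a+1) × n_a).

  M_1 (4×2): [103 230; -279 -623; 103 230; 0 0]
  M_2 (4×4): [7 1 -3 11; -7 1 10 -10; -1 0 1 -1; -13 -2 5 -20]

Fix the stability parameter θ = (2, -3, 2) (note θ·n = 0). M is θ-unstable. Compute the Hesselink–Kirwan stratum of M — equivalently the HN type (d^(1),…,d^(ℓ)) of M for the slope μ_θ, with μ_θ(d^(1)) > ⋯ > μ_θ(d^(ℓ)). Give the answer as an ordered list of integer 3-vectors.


Barcode: M ≅ I[1,3]^2, I[2,3]^2. HN layers by μ_θ (3 steps, strictly decreasing):
  μ^(1)=2; μ^(2)=-1/2; μ^(3)=-3

((0, 0, 4); (2, 2, 0); (0, 2, 0))


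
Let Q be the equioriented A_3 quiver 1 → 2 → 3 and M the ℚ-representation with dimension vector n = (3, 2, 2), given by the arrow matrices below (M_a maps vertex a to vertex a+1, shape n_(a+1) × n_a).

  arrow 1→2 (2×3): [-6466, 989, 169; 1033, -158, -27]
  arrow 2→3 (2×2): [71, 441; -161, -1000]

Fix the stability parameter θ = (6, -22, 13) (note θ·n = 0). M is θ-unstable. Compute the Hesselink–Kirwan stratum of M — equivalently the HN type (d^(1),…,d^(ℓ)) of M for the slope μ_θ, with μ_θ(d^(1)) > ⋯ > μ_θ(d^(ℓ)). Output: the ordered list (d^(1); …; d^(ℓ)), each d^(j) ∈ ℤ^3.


Barcode: M ≅ I[1,1], I[1,3]^2. HN layers by μ_θ (3 steps, strictly decreasing):
  μ^(1)=13; μ^(2)=6; μ^(3)=-8

((0, 0, 2); (1, 0, 0); (2, 2, 0))


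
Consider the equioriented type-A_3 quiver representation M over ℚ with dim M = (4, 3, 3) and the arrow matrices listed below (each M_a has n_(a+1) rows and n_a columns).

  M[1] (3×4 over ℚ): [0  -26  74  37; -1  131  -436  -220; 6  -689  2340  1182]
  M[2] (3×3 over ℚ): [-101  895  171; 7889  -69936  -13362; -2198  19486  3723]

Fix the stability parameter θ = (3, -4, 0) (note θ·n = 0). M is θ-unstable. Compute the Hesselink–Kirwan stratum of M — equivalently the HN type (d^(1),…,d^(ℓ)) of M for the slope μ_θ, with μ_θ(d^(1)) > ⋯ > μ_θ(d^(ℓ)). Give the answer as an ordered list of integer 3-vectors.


Barcode: M ≅ I[1,1], I[1,3]^3. HN layers by μ_θ (3 steps, strictly decreasing):
  μ^(1)=3; μ^(2)=0; μ^(3)=-1/2

((1, 0, 0); (0, 0, 3); (3, 3, 0))


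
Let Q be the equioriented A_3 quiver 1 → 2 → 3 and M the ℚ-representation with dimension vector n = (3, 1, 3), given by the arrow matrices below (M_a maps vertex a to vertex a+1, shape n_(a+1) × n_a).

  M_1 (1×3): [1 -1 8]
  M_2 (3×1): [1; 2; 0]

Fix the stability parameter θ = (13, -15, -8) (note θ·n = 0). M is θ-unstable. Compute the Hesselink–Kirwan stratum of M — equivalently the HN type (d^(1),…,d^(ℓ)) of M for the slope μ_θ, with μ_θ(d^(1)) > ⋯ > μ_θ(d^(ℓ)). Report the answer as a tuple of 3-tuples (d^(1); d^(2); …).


Interval decomposition of M: I[1,1]^2, I[1,3], I[3,3]^2.
HN type (ℓ=3): μ^(1)=13; μ^(2)=-10/3; μ^(3)=-8

((2, 0, 0); (1, 1, 1); (0, 0, 2))


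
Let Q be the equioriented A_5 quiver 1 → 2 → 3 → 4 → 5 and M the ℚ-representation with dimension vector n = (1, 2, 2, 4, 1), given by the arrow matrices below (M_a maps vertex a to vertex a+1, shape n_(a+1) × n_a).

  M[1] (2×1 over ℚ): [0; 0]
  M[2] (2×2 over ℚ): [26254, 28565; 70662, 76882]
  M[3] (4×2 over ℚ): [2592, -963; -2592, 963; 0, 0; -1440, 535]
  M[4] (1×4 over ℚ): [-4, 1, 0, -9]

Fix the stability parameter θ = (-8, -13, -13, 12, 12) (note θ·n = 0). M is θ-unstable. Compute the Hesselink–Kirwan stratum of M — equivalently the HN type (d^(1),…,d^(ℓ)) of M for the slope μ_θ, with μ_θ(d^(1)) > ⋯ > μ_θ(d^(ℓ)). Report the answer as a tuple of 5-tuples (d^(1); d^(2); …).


Barcode: M ≅ I[1,1], I[2,3], I[2,4], I[4,4]^2, I[4,5]. HN layers by μ_θ (3 steps, strictly decreasing):
  μ^(1)=12; μ^(2)=-8; μ^(3)=-13

((0, 0, 0, 4, 1); (1, 0, 0, 0, 0); (0, 2, 2, 0, 0))


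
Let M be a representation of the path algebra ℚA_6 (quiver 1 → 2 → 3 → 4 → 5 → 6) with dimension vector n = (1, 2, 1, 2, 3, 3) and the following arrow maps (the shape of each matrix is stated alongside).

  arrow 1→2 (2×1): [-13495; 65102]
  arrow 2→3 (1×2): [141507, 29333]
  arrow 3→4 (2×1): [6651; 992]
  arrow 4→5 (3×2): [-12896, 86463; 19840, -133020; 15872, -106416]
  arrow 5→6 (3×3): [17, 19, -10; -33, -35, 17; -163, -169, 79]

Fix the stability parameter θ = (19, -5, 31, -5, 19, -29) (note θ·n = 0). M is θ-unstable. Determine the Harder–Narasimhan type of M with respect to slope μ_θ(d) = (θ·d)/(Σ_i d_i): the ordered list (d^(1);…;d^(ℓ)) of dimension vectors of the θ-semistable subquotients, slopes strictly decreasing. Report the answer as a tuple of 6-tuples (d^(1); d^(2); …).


Interval decomposition of M: I[1,4], I[2,2], I[4,6], I[5,5], I[5,6], I[6,6].
HN type (ℓ=5): μ^(1)=19; μ^(2)=13; μ^(3)=7; μ^(4)=-5; μ^(5)=-29

((0, 0, 0, 0, 1, 0); (0, 0, 1, 1, 0, 0); (1, 1, 0, 0, 0, 0); (0, 1, 0, 1, 2, 2); (0, 0, 0, 0, 0, 1))


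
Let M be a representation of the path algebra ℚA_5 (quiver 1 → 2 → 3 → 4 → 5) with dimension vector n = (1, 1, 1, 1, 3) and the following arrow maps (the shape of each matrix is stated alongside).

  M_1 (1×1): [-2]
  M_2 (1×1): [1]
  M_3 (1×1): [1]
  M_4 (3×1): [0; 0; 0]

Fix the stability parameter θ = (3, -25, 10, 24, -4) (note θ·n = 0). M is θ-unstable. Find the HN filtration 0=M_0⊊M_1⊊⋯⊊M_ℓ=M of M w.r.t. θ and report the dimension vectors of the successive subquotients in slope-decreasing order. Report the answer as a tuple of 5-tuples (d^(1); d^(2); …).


Barcode: M ≅ I[1,4], I[5,5]^3. HN layers by μ_θ (4 steps, strictly decreasing):
  μ^(1)=24; μ^(2)=10; μ^(3)=-4; μ^(4)=-11

((0, 0, 0, 1, 0); (0, 0, 1, 0, 0); (0, 0, 0, 0, 3); (1, 1, 0, 0, 0))


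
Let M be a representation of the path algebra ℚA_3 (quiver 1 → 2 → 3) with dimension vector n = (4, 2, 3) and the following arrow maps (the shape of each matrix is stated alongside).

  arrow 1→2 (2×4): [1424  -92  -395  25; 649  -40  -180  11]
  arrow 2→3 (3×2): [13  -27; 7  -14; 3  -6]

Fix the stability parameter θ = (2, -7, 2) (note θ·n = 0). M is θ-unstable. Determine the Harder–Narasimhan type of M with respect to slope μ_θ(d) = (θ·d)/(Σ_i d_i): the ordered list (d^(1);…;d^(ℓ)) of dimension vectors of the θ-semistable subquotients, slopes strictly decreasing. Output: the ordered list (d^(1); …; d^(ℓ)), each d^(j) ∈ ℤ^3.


Interval decomposition of M: I[1,1]^2, I[1,3]^2, I[3,3].
HN type (ℓ=2): μ^(1)=2; μ^(2)=-5/2

((2, 0, 3); (2, 2, 0))


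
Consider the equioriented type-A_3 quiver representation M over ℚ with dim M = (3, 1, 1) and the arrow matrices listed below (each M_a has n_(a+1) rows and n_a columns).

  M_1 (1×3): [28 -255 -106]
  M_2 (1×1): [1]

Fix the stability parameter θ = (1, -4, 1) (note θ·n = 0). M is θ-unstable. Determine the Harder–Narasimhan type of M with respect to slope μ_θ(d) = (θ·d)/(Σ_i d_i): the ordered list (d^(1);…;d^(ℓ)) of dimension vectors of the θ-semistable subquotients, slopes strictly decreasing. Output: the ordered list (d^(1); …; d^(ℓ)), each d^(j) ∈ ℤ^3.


Barcode: M ≅ I[1,1]^2, I[1,3]. HN layers by μ_θ (2 steps, strictly decreasing):
  μ^(1)=1; μ^(2)=-3/2

((2, 0, 1); (1, 1, 0))


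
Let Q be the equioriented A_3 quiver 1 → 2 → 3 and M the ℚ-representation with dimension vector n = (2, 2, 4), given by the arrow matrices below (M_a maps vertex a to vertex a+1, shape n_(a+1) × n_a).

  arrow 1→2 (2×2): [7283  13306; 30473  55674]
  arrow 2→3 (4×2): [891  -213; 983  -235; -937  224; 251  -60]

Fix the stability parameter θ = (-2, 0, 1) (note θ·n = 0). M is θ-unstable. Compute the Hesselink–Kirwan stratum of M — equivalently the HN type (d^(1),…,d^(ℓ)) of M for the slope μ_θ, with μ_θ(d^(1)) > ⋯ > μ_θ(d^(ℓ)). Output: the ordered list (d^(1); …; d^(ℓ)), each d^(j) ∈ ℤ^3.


Interval decomposition of M: I[1,3]^2, I[3,3]^2.
HN type (ℓ=3): μ^(1)=1; μ^(2)=0; μ^(3)=-2

((0, 0, 4); (0, 2, 0); (2, 0, 0))


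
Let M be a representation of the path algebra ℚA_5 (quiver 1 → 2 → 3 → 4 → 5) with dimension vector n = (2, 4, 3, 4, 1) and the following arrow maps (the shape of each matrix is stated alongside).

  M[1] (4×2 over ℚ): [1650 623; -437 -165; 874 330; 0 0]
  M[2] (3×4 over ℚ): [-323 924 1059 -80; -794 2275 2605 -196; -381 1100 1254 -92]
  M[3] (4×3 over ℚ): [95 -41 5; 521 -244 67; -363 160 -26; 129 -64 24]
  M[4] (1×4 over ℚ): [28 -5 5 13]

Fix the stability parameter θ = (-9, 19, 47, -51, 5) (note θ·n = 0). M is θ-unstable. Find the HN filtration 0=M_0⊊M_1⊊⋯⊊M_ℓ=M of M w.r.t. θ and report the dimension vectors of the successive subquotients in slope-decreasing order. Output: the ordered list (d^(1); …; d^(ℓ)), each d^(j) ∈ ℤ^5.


Barcode: M ≅ I[1,4], I[1,5], I[2,2], I[2,4], I[4,4]. HN layers by μ_θ (4 steps, strictly decreasing):
  μ^(1)=19; μ^(2)=5; μ^(3)=-9; μ^(4)=-51

((0, 1, 0, 0, 0); (0, 3, 3, 3, 1); (2, 0, 0, 0, 0); (0, 0, 0, 1, 0))


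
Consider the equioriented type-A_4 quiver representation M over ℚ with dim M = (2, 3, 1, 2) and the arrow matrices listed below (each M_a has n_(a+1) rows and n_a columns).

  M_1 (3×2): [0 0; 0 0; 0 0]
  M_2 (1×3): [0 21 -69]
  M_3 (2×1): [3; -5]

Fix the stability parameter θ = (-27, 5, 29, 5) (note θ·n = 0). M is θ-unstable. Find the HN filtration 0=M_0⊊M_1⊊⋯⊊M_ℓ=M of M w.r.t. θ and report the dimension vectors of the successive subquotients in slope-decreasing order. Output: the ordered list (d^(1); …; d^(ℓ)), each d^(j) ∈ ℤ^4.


Barcode: M ≅ I[1,1]^2, I[2,2]^2, I[2,4], I[4,4]. HN layers by μ_θ (3 steps, strictly decreasing):
  μ^(1)=17; μ^(2)=5; μ^(3)=-27

((0, 0, 1, 1); (0, 3, 0, 1); (2, 0, 0, 0))


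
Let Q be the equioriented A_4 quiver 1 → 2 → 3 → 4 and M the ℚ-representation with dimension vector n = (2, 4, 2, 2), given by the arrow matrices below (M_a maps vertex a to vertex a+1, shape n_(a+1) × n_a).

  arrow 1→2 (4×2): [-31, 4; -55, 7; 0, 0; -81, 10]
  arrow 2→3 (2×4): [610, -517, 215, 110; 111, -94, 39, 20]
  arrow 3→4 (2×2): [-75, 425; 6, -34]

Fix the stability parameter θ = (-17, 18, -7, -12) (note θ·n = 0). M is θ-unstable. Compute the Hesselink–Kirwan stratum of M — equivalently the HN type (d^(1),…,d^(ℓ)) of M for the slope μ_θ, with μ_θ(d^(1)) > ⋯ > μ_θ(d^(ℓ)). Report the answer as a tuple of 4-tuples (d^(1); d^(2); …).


Via rank(M_{q-1}∘⋯∘M_p): M ≅ I[1,3], I[1,4], I[2,2]^2, I[4,4].
μ_θ-semistable layers: μ^(1)=18; μ^(2)=11/2; μ^(3)=-1/3; μ^(4)=-12; μ^(5)=-17

((0, 2, 0, 0); (0, 1, 1, 0); (0, 1, 1, 1); (0, 0, 0, 1); (2, 0, 0, 0))


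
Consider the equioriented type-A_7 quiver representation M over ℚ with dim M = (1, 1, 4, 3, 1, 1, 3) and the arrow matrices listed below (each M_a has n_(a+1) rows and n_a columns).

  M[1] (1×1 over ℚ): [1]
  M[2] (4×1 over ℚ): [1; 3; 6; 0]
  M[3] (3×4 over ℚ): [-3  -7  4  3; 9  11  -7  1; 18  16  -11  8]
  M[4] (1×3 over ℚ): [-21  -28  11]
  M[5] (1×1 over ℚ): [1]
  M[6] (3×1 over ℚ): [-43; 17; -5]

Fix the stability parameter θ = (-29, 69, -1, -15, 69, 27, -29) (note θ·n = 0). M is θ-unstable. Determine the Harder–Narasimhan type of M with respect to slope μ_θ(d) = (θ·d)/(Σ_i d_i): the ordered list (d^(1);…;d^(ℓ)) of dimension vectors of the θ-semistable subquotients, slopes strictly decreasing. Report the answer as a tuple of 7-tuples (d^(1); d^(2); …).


Via rank(M_{q-1}∘⋯∘M_p): M ≅ I[1,3], I[3,3], I[3,4], I[3,7], I[4,4], I[7,7]^2.
μ_θ-semistable layers: μ^(1)=34; μ^(2)=67/3; μ^(3)=-1; μ^(4)=-8; μ^(5)=-15; μ^(6)=-29

((0, 1, 1, 0, 0, 0, 0); (0, 0, 0, 0, 1, 1, 1); (0, 0, 1, 0, 0, 0, 0); (0, 0, 2, 2, 0, 0, 0); (0, 0, 0, 1, 0, 0, 0); (1, 0, 0, 0, 0, 0, 2))


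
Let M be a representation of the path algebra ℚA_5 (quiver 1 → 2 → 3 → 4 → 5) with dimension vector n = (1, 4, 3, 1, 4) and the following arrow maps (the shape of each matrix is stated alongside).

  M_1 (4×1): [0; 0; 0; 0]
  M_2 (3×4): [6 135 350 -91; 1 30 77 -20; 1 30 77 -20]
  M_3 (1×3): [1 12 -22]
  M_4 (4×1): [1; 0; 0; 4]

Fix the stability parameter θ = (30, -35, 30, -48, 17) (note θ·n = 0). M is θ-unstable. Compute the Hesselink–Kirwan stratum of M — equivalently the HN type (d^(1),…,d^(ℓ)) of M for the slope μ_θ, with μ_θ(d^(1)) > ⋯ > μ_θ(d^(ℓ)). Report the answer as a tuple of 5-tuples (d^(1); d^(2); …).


Barcode: M ≅ I[1,1], I[2,2]^2, I[2,3], I[2,5], I[3,3], I[5,5]^3. HN layers by μ_θ (4 steps, strictly decreasing):
  μ^(1)=30; μ^(2)=17; μ^(3)=-9; μ^(4)=-35

((1, 0, 2, 0, 0); (0, 0, 0, 0, 4); (0, 0, 1, 1, 0); (0, 4, 0, 0, 0))


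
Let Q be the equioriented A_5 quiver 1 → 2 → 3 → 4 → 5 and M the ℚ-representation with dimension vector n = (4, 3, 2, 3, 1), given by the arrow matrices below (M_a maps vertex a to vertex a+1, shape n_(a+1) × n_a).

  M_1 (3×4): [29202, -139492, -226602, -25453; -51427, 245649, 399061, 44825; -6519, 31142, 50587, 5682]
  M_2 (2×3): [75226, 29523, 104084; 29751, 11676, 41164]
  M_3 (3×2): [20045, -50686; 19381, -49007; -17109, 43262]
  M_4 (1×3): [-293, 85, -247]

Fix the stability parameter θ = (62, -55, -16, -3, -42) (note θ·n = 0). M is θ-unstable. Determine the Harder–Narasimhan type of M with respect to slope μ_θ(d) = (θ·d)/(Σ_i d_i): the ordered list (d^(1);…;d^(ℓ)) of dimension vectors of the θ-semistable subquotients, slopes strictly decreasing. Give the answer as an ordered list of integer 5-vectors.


Via rank(M_{q-1}∘⋯∘M_p): M ≅ I[1,1], I[1,2], I[1,4], I[1,5], I[4,4].
μ_θ-semistable layers: μ^(1)=62; μ^(2)=7/2; μ^(3)=-3; μ^(4)=-54/5

((1, 0, 0, 0, 0); (1, 1, 0, 0, 0); (1, 1, 1, 2, 0); (1, 1, 1, 1, 1))


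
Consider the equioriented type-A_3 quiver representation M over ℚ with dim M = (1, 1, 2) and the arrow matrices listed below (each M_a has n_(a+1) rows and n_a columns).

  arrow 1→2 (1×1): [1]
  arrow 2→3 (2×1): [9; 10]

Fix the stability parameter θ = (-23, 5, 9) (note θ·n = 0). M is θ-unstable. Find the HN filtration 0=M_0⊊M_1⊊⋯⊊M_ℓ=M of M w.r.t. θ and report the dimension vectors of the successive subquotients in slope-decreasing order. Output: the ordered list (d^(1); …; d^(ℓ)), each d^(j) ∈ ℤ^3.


Via rank(M_{q-1}∘⋯∘M_p): M ≅ I[1,3], I[3,3].
μ_θ-semistable layers: μ^(1)=9; μ^(2)=5; μ^(3)=-23

((0, 0, 2); (0, 1, 0); (1, 0, 0))


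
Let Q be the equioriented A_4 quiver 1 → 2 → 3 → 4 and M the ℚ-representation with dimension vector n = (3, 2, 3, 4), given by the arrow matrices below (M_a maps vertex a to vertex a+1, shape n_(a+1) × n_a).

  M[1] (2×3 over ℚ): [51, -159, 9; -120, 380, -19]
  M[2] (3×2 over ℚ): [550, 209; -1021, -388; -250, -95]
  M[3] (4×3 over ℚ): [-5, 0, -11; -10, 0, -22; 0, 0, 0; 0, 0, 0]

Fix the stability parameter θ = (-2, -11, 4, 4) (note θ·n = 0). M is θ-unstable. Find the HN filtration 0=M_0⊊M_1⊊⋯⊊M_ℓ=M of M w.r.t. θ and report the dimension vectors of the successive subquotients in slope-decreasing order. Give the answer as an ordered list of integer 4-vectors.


Interval decomposition of M: I[1,1], I[1,3]^2, I[3,4], I[4,4]^3.
HN type (ℓ=3): μ^(1)=4; μ^(2)=-2; μ^(3)=-13/2

((0, 0, 3, 4); (1, 0, 0, 0); (2, 2, 0, 0))


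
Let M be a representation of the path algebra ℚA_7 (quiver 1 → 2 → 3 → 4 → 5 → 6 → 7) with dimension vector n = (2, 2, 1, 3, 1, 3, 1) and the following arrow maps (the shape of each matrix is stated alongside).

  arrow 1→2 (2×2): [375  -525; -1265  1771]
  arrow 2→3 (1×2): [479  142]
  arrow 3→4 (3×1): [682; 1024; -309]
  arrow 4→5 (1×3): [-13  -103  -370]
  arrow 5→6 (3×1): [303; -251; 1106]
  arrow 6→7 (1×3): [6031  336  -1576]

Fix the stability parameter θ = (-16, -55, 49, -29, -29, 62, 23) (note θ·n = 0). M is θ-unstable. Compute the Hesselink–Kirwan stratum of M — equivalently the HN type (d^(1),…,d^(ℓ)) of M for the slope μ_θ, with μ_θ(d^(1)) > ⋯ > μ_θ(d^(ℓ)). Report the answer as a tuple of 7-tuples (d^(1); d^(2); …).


Barcode: M ≅ I[1,1], I[1,7], I[2,2], I[4,4]^2, I[6,6]^2. HN layers by μ_θ (7 steps, strictly decreasing):
  μ^(1)=62; μ^(2)=85/2; μ^(3)=-3; μ^(4)=-16; μ^(5)=-29; μ^(6)=-71/2; μ^(7)=-55

((0, 0, 0, 0, 0, 2, 0); (0, 0, 0, 0, 0, 1, 1); (0, 0, 1, 1, 1, 0, 0); (1, 0, 0, 0, 0, 0, 0); (0, 0, 0, 2, 0, 0, 0); (1, 1, 0, 0, 0, 0, 0); (0, 1, 0, 0, 0, 0, 0))


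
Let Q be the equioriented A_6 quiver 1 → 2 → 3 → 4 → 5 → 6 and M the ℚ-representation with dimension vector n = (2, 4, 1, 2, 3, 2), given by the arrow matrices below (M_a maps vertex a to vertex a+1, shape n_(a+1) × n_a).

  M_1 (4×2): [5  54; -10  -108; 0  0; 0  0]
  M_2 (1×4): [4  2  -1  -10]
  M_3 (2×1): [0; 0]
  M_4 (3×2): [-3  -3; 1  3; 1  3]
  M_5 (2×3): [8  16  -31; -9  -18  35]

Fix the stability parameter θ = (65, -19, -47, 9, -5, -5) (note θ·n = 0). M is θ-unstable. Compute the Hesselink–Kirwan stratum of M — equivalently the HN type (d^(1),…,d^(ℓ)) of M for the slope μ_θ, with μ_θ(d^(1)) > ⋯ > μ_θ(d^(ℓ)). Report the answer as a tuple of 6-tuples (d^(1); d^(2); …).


Via rank(M_{q-1}∘⋯∘M_p): M ≅ I[1,1], I[1,2], I[2,2]^2, I[2,3], I[4,6]^2, I[5,5].
μ_θ-semistable layers: μ^(1)=65; μ^(2)=23; μ^(3)=-1/3; μ^(4)=-5; μ^(5)=-19; μ^(6)=-33

((1, 0, 0, 0, 0, 0); (1, 1, 0, 0, 0, 0); (0, 0, 0, 2, 2, 2); (0, 0, 0, 0, 1, 0); (0, 2, 0, 0, 0, 0); (0, 1, 1, 0, 0, 0))


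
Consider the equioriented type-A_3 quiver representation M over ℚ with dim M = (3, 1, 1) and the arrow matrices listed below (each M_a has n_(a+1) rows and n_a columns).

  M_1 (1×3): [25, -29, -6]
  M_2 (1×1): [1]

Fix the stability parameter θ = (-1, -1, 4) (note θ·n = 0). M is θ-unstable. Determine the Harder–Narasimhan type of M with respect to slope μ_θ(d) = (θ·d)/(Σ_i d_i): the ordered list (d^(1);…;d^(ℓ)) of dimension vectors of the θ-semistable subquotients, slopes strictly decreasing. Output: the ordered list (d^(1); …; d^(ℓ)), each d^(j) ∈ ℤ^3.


Barcode: M ≅ I[1,1]^2, I[1,3]. HN layers by μ_θ (2 steps, strictly decreasing):
  μ^(1)=4; μ^(2)=-1

((0, 0, 1); (3, 1, 0))


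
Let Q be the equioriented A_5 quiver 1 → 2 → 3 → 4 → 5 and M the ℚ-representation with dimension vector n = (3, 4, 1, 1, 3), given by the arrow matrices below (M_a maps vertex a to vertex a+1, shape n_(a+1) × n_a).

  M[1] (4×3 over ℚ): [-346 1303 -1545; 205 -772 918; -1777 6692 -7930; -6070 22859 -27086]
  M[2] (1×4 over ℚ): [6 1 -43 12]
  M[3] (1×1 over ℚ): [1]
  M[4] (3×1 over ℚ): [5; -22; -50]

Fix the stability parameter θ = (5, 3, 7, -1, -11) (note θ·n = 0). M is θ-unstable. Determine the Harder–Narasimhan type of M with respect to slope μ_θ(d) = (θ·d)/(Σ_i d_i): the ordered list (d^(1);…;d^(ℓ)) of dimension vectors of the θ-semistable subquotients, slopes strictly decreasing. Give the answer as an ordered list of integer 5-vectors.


Interval decomposition of M: I[1,2]^2, I[1,5], I[2,2], I[5,5]^2.
HN type (ℓ=4): μ^(1)=4; μ^(2)=3; μ^(3)=3/5; μ^(4)=-11

((2, 2, 0, 0, 0); (0, 1, 0, 0, 0); (1, 1, 1, 1, 1); (0, 0, 0, 0, 2))


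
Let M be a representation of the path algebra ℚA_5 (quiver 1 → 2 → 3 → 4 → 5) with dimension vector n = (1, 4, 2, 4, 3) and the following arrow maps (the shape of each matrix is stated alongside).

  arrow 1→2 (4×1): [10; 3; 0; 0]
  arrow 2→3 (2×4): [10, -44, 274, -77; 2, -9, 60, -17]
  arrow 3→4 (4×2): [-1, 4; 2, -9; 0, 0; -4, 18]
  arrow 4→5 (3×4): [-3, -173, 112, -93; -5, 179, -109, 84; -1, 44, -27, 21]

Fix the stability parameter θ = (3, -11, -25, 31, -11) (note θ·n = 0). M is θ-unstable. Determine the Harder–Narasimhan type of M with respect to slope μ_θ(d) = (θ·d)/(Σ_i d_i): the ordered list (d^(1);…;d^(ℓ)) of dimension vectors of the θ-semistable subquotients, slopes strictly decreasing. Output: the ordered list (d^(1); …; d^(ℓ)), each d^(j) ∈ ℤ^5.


Interval decomposition of M: I[1,5], I[2,2]^2, I[2,5], I[4,4], I[4,5].
HN type (ℓ=4): μ^(1)=31; μ^(2)=10; μ^(3)=-11; μ^(4)=-18

((0, 0, 0, 1, 0); (0, 0, 0, 3, 3); (1, 3, 1, 0, 0); (0, 1, 1, 0, 0))


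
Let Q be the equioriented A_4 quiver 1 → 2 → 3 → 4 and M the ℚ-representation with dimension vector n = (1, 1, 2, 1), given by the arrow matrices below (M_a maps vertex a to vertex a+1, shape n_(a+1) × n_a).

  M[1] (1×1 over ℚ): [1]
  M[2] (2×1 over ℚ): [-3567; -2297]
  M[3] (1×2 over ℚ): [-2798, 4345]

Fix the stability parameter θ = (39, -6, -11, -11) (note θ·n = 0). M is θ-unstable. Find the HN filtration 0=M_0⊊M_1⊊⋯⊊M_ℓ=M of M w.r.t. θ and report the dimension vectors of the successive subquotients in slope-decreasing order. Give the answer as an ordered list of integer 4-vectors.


Interval decomposition of M: I[1,4], I[3,3].
HN type (ℓ=2): μ^(1)=11/4; μ^(2)=-11

((1, 1, 1, 1); (0, 0, 1, 0))


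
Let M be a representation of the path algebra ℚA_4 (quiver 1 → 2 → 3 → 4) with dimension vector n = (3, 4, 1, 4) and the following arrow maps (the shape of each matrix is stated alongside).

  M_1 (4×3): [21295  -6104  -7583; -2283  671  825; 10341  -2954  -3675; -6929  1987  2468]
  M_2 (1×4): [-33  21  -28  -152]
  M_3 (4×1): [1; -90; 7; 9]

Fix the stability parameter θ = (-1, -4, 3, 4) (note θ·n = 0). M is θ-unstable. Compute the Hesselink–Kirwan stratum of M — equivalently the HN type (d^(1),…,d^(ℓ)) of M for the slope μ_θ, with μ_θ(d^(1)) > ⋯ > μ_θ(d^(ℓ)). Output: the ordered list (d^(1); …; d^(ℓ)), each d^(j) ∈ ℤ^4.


Interval decomposition of M: I[1,2]^2, I[1,4], I[2,2], I[4,4]^3.
HN type (ℓ=4): μ^(1)=4; μ^(2)=3; μ^(3)=-5/2; μ^(4)=-4

((0, 0, 0, 4); (0, 0, 1, 0); (3, 3, 0, 0); (0, 1, 0, 0))


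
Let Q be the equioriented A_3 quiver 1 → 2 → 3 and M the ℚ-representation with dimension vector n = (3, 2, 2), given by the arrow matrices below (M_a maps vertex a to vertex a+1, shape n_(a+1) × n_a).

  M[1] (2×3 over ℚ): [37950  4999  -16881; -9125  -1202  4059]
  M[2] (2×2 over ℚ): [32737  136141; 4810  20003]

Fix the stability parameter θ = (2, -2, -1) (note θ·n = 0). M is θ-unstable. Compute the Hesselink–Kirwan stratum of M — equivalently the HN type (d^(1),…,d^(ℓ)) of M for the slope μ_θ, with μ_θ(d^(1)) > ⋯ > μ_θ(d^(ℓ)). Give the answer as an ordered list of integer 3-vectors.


Via rank(M_{q-1}∘⋯∘M_p): M ≅ I[1,1], I[1,3]^2.
μ_θ-semistable layers: μ^(1)=2; μ^(2)=-1/3

((1, 0, 0); (2, 2, 2))


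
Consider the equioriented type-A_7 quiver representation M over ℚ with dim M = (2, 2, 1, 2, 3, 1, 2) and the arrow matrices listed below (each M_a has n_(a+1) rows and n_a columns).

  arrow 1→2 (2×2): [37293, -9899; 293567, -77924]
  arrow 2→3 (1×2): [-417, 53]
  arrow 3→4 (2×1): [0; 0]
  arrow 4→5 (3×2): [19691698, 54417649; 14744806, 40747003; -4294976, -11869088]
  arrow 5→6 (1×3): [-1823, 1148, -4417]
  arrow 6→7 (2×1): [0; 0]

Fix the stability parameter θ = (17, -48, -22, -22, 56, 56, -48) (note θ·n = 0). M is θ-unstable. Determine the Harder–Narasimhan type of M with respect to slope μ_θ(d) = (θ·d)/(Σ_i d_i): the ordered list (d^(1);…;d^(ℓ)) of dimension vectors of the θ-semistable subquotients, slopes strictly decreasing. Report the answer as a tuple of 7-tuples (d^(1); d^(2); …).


Interval decomposition of M: I[1,2], I[1,3], I[4,4], I[4,6], I[5,5]^2, I[7,7]^2.
HN type (ℓ=5): μ^(1)=56; μ^(2)=-31/2; μ^(3)=-53/3; μ^(4)=-22; μ^(5)=-48

((0, 0, 0, 0, 3, 1, 0); (1, 1, 0, 0, 0, 0, 0); (1, 1, 1, 0, 0, 0, 0); (0, 0, 0, 2, 0, 0, 0); (0, 0, 0, 0, 0, 0, 2))


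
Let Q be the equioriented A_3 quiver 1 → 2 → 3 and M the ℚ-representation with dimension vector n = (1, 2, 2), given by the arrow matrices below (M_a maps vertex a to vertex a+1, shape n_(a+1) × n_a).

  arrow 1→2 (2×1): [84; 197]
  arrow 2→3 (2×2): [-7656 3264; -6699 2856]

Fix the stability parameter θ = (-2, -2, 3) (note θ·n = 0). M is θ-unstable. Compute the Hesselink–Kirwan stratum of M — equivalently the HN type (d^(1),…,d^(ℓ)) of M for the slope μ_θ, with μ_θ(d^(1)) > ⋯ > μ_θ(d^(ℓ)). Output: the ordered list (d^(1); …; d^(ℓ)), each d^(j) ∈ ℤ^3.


Interval decomposition of M: I[1,3], I[2,2], I[3,3].
HN type (ℓ=2): μ^(1)=3; μ^(2)=-2

((0, 0, 2); (1, 2, 0))


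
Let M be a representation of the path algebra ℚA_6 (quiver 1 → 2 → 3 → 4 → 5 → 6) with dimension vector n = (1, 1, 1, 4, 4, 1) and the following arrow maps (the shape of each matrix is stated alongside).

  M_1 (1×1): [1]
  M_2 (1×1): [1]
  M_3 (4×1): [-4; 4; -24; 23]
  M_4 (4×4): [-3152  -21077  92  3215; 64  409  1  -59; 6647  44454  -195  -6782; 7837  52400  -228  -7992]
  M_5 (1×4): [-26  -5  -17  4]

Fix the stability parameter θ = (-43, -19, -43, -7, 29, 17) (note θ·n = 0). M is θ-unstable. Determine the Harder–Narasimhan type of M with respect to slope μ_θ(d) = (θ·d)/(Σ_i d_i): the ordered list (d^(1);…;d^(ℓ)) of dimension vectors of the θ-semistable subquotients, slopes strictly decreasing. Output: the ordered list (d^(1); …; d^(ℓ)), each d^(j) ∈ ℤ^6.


Interval decomposition of M: I[1,6], I[4,5]^3.
HN type (ℓ=5): μ^(1)=29; μ^(2)=23; μ^(3)=-7; μ^(4)=-31; μ^(5)=-43

((0, 0, 0, 0, 3, 0); (0, 0, 0, 0, 1, 1); (0, 0, 0, 4, 0, 0); (0, 1, 1, 0, 0, 0); (1, 0, 0, 0, 0, 0))


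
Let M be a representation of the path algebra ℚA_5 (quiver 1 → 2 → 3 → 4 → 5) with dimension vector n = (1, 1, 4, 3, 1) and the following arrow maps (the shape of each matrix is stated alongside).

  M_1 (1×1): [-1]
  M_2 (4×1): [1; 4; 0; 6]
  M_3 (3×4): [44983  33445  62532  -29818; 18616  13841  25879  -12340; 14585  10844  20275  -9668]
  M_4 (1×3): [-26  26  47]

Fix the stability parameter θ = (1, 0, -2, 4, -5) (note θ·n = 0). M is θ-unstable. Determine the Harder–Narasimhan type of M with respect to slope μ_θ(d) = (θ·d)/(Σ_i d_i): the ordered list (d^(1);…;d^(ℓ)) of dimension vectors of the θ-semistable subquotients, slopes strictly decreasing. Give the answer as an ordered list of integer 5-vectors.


Interval decomposition of M: I[1,5], I[3,3], I[3,4]^2.
HN type (ℓ=3): μ^(1)=4; μ^(2)=-2/5; μ^(3)=-2

((0, 0, 0, 2, 0); (1, 1, 1, 1, 1); (0, 0, 3, 0, 0))


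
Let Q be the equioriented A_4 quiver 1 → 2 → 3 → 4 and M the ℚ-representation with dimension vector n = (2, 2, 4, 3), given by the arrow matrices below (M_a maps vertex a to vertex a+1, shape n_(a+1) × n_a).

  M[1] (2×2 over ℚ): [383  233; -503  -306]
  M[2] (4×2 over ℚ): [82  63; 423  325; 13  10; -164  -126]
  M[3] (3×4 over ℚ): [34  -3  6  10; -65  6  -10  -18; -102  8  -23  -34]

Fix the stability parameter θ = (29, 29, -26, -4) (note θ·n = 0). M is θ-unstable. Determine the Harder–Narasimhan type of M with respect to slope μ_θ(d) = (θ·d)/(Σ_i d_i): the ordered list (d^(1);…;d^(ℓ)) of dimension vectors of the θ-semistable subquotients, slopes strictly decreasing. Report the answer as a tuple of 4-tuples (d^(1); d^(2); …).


Interval decomposition of M: I[1,4]^2, I[3,3], I[3,4].
HN type (ℓ=3): μ^(1)=7; μ^(2)=-4; μ^(3)=-26

((2, 2, 2, 2); (0, 0, 0, 1); (0, 0, 2, 0))


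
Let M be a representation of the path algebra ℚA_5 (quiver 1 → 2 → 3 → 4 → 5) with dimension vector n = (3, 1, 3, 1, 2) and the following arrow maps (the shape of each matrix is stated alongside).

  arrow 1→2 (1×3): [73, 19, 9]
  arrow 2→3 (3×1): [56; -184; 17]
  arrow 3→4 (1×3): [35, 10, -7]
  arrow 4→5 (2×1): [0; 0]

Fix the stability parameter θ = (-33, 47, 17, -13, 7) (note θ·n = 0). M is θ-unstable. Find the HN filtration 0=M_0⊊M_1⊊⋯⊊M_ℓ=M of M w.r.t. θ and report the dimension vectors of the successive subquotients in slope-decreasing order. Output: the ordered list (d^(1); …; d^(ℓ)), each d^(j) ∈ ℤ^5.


Barcode: M ≅ I[1,1]^2, I[1,4], I[3,3]^2, I[5,5]^2. HN layers by μ_θ (3 steps, strictly decreasing):
  μ^(1)=17; μ^(2)=7; μ^(3)=-33

((0, 1, 3, 1, 0); (0, 0, 0, 0, 2); (3, 0, 0, 0, 0))


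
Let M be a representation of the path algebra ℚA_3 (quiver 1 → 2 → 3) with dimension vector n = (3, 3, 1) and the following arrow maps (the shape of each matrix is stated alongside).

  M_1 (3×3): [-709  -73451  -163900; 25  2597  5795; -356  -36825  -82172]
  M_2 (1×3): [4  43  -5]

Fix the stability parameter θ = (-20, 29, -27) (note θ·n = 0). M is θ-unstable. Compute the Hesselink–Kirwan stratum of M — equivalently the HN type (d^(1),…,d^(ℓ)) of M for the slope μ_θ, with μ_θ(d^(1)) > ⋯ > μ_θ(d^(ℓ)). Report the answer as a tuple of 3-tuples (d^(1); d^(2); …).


Barcode: M ≅ I[1,2]^2, I[1,3]. HN layers by μ_θ (3 steps, strictly decreasing):
  μ^(1)=29; μ^(2)=1; μ^(3)=-20

((0, 2, 0); (0, 1, 1); (3, 0, 0))


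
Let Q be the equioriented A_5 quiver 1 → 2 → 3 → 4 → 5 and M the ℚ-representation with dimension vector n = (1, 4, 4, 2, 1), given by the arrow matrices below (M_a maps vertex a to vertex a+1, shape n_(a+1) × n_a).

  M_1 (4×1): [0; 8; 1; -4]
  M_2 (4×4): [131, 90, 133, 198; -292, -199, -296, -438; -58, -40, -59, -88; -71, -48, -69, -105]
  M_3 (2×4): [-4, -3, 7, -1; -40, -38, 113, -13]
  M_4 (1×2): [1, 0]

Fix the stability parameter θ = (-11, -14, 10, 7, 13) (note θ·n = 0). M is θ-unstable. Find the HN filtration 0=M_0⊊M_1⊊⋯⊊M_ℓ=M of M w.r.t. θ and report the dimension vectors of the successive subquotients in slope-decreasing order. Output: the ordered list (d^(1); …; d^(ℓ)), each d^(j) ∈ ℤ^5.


Via rank(M_{q-1}∘⋯∘M_p): M ≅ I[1,5], I[2,3]^2, I[2,4].
μ_θ-semistable layers: μ^(1)=13; μ^(2)=10; μ^(3)=17/2; μ^(4)=-25/2; μ^(5)=-14

((0, 0, 0, 0, 1); (0, 0, 2, 0, 0); (0, 0, 2, 2, 0); (1, 1, 0, 0, 0); (0, 3, 0, 0, 0))


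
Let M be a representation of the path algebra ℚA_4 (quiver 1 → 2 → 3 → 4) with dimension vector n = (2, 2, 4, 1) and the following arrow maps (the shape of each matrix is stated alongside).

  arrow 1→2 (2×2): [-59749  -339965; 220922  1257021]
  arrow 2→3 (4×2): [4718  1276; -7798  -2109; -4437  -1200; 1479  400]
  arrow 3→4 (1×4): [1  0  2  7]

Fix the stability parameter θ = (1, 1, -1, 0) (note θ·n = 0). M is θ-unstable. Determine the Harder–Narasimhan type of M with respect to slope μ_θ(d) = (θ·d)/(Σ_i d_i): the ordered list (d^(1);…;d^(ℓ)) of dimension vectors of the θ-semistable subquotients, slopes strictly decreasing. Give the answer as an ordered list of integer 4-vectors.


Via rank(M_{q-1}∘⋯∘M_p): M ≅ I[1,3], I[1,4], I[3,3]^2.
μ_θ-semistable layers: μ^(1)=1/3; μ^(2)=1/4; μ^(3)=-1

((1, 1, 1, 0); (1, 1, 1, 1); (0, 0, 2, 0))


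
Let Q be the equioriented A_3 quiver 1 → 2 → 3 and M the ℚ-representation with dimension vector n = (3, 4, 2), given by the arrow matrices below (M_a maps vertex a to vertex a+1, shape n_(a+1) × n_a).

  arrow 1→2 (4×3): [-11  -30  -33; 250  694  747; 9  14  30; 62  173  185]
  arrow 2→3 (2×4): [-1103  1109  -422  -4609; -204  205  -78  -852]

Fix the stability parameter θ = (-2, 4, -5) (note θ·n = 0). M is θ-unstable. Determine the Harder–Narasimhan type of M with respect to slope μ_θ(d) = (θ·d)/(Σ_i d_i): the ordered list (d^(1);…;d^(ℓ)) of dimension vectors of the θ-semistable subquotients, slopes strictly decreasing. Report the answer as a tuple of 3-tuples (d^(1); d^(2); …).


Barcode: M ≅ I[1,2], I[1,3]^2, I[2,2]. HN layers by μ_θ (3 steps, strictly decreasing):
  μ^(1)=4; μ^(2)=-1/2; μ^(3)=-2

((0, 2, 0); (0, 2, 2); (3, 0, 0))


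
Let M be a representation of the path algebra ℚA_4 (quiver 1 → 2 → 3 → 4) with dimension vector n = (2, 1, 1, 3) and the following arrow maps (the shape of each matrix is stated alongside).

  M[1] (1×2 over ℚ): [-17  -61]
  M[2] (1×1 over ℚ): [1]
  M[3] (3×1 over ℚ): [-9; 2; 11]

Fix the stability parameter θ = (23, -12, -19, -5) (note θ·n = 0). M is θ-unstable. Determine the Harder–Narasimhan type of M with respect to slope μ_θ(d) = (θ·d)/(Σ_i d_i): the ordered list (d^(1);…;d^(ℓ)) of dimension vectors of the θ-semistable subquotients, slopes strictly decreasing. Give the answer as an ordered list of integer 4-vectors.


Barcode: M ≅ I[1,1], I[1,4], I[4,4]^2. HN layers by μ_θ (3 steps, strictly decreasing):
  μ^(1)=23; μ^(2)=-13/4; μ^(3)=-5

((1, 0, 0, 0); (1, 1, 1, 1); (0, 0, 0, 2))


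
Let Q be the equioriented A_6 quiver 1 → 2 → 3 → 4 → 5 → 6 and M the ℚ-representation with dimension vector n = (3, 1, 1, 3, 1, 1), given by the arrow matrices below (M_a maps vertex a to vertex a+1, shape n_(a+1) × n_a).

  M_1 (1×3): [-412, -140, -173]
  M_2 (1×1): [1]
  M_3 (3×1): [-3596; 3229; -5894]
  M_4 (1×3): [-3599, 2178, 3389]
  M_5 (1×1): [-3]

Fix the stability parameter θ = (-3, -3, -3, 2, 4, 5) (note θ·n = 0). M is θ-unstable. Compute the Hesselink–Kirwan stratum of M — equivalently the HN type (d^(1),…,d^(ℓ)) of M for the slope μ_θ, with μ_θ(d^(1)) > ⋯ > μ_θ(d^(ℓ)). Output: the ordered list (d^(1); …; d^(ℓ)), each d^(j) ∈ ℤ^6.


Barcode: M ≅ I[1,1]^2, I[1,4], I[4,4], I[4,6]. HN layers by μ_θ (4 steps, strictly decreasing):
  μ^(1)=5; μ^(2)=4; μ^(3)=2; μ^(4)=-3

((0, 0, 0, 0, 0, 1); (0, 0, 0, 0, 1, 0); (0, 0, 0, 3, 0, 0); (3, 1, 1, 0, 0, 0))


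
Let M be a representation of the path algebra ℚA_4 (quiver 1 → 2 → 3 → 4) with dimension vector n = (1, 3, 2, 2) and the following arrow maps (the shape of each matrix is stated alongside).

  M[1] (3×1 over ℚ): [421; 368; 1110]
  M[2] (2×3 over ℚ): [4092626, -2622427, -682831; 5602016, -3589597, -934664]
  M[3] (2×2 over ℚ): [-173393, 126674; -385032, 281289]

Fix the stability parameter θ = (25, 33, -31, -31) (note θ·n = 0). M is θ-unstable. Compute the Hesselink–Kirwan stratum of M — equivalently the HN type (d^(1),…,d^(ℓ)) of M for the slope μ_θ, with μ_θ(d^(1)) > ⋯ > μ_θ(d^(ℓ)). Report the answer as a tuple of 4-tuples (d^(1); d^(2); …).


Interval decomposition of M: I[1,2], I[2,4]^2.
HN type (ℓ=3): μ^(1)=33; μ^(2)=25; μ^(3)=-29/3

((0, 1, 0, 0); (1, 0, 0, 0); (0, 2, 2, 2))


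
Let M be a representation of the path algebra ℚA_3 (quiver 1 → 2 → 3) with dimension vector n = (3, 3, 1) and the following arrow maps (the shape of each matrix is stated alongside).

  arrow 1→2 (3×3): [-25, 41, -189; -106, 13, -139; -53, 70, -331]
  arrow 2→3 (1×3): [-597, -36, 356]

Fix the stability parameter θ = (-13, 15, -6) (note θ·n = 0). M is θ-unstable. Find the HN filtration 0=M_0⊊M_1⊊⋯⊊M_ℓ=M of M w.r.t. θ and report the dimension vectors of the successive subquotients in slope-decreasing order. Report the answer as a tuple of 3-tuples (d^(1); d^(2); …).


Via rank(M_{q-1}∘⋯∘M_p): M ≅ I[1,2]^2, I[1,3].
μ_θ-semistable layers: μ^(1)=15; μ^(2)=9/2; μ^(3)=-13

((0, 2, 0); (0, 1, 1); (3, 0, 0))


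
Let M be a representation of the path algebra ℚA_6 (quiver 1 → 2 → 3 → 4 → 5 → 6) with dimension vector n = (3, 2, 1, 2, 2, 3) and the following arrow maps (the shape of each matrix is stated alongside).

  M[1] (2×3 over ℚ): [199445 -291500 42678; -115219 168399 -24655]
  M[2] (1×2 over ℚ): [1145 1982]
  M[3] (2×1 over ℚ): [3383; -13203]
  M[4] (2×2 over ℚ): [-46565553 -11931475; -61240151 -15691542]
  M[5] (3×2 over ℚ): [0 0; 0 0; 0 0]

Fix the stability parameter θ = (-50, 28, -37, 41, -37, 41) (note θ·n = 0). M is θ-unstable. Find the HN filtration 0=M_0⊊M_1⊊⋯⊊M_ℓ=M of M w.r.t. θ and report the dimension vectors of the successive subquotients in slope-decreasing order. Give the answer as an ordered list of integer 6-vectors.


Barcode: M ≅ I[1,1], I[1,2], I[1,5], I[4,5], I[6,6]^3. HN layers by μ_θ (5 steps, strictly decreasing):
  μ^(1)=41; μ^(2)=28; μ^(3)=2; μ^(4)=-9/2; μ^(5)=-50

((0, 0, 0, 0, 0, 3); (0, 1, 0, 0, 0, 0); (0, 0, 0, 2, 2, 0); (0, 1, 1, 0, 0, 0); (3, 0, 0, 0, 0, 0))


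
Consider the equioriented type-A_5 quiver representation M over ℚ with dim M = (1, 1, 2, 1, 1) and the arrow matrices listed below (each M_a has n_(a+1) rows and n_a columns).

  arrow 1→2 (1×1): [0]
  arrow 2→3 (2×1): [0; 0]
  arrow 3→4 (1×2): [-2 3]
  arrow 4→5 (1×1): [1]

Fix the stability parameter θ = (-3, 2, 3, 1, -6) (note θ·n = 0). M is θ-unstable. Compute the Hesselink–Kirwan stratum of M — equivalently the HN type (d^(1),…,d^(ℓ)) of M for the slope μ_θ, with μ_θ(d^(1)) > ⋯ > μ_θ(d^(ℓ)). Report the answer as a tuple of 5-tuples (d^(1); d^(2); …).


Via rank(M_{q-1}∘⋯∘M_p): M ≅ I[1,1], I[2,2], I[3,3], I[3,5].
μ_θ-semistable layers: μ^(1)=3; μ^(2)=2; μ^(3)=-2/3; μ^(4)=-3

((0, 0, 1, 0, 0); (0, 1, 0, 0, 0); (0, 0, 1, 1, 1); (1, 0, 0, 0, 0))


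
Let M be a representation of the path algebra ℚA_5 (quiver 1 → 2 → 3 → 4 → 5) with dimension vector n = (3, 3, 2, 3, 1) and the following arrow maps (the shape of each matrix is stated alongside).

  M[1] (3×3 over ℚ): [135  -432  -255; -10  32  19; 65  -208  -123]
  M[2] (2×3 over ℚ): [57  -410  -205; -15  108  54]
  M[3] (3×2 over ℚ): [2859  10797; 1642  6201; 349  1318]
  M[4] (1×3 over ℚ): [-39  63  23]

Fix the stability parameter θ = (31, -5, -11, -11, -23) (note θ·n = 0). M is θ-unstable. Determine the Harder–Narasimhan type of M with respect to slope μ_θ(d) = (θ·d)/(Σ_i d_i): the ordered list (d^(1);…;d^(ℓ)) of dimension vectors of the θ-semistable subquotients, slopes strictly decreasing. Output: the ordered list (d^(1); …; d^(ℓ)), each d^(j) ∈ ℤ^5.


Interval decomposition of M: I[1,1], I[1,2], I[1,5], I[2,4], I[4,4].
HN type (ℓ=5): μ^(1)=31; μ^(2)=13; μ^(3)=-19/5; μ^(4)=-9; μ^(5)=-11

((1, 0, 0, 0, 0); (1, 1, 0, 0, 0); (1, 1, 1, 1, 1); (0, 1, 1, 1, 0); (0, 0, 0, 1, 0))


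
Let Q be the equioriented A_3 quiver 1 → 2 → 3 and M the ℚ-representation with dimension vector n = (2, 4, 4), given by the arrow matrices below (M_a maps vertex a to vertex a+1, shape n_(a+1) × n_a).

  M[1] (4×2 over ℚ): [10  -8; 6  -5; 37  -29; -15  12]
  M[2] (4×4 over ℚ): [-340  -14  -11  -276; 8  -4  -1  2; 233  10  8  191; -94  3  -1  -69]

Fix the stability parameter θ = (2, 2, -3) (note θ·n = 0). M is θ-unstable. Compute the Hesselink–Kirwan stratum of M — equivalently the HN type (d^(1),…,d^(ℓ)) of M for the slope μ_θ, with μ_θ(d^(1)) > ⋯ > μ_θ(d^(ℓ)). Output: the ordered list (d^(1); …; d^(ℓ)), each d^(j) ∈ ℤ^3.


Barcode: M ≅ I[1,3]^2, I[2,3]^2. HN layers by μ_θ (2 steps, strictly decreasing):
  μ^(1)=1/3; μ^(2)=-1/2

((2, 2, 2); (0, 2, 2))


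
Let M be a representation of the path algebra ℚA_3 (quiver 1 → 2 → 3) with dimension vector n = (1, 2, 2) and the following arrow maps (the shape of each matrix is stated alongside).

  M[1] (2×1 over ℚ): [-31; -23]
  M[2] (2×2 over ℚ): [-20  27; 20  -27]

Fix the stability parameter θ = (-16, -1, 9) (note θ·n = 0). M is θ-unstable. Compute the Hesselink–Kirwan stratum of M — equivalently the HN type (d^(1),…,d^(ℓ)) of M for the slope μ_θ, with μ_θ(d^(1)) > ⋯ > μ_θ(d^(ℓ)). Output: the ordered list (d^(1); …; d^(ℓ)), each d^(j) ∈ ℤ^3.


Via rank(M_{q-1}∘⋯∘M_p): M ≅ I[1,3], I[2,2], I[3,3].
μ_θ-semistable layers: μ^(1)=9; μ^(2)=-1; μ^(3)=-16

((0, 0, 2); (0, 2, 0); (1, 0, 0))
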